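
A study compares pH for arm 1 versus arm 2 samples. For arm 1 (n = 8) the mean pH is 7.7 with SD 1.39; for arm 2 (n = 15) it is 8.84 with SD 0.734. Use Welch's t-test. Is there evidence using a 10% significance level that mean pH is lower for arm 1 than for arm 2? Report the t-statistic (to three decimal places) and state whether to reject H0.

Let group 1 = arm 1, group 2 = arm 2. H0: μ_1 = μ_2; H1: μ_1 < μ_2 (Welch's two-sample t-test, left-tailed).
t = (x̄_1 − x̄_2)/√(s_1²/n_1 + s_2²/n_2) = (7.7 − 8.84)/√(1.39²/8 + 0.734²/15) = -2.164
Welch–Satterthwaite df ≈ 9.14
p-value = P(T ≤ -2.164) ≈ 0.029
Since p ≈ 0.029 < α = 0.1, reject H0; the data support H1.

t = -2.164; reject H0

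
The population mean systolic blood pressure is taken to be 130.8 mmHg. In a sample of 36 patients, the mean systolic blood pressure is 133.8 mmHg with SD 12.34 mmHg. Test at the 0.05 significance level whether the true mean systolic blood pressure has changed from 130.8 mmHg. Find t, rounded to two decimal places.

H0: μ = 130.8; H1: μ ≠ 130.8 (one-sample t-test, two-sided).
t = (x̄ − μ₀)/(s/√n) = (133.8 − 130.8)/(12.34/√36) = 1.46
df = n − 1 = 35
Two-sided p-value ≈ 0.154
Since p ≈ 0.154 > α = 0.05, fail to reject H0; the data do not provide sufficient evidence against H0.

1.46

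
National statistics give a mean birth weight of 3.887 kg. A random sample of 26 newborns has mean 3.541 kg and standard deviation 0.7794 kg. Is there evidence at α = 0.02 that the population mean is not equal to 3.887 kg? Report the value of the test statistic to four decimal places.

H0: μ = 3.887; H1: μ ≠ 3.887 (one-sample t-test, two-sided).
t = (x̄ − μ₀)/(s/√n) = (3.541 − 3.887)/(0.7794/√26) = -2.2636
df = n − 1 = 25
Two-sided p-value ≈ 0.033
Since p ≈ 0.033 > α = 0.02, fail to reject H0; the data do not provide sufficient evidence against H0.

-2.2636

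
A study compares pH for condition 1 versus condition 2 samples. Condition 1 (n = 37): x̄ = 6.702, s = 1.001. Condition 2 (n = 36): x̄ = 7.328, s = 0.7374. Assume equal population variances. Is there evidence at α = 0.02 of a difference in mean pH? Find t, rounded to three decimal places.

-3.035

Let group 1 = condition 1, group 2 = condition 2. H0: μ_1 = μ_2; H1: μ_1 ≠ μ_2 (two-sample pooled-variance t-test, two-sided).
s_p² = [(37−1)·1.001² + (36−1)·0.7374²]/(37+36−2) = 0.776107
t = (6.702 − 7.328)/√[0.776107·(1/37 + 1/36)] = -3.035
df = n₁ + n₂ − 2 = 71
Two-sided p-value ≈ 0.003
Since p ≈ 0.003 < α = 0.02, reject H0; the data support H1.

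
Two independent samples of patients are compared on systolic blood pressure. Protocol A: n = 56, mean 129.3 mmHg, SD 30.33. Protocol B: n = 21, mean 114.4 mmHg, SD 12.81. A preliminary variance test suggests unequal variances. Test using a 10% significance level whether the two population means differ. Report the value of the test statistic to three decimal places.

Let group 1 = protocol A, group 2 = protocol B. H0: μ_1 = μ_2; H1: μ_1 ≠ μ_2 (Welch's two-sample t-test, two-sided).
t = (x̄_1 − x̄_2)/√(s_1²/n_1 + s_2²/n_2) = (129.3 − 114.4)/√(30.33²/56 + 12.81²/21) = 3.026
Welch–Satterthwaite df ≈ 73.83
Two-sided p-value ≈ 0.003
Since p ≈ 0.003 < α = 0.1, reject H0; the evidence is statistically significant.

3.026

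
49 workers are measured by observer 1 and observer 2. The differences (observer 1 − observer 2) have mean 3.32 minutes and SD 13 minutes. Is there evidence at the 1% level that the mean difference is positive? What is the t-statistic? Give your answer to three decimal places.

H0: μ_d = 0; H1: μ_d > 0 (paired t-test on the differences, right-tailed).
t = d̄/(s_d/√n) = 3.32/(13/√49) = 1.788
df = n − 1 = 48
p-value = P(T ≥ 1.788) ≈ 0.0401
Since p ≈ 0.0401 > α = 0.01, fail to reject H0; the data do not provide sufficient evidence against H0.

1.788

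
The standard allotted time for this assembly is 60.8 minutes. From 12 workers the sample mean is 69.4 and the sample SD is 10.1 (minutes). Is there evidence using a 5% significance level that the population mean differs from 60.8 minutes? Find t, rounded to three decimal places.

2.950

H0: μ = 60.8; H1: μ ≠ 60.8 (one-sample t-test, two-sided).
t = (x̄ − μ₀)/(s/√n) = (69.4 − 60.8)/(10.1/√12) = 2.950
df = n − 1 = 11
Two-sided p-value ≈ 0.0132
Since p ≈ 0.0132 < α = 0.05, reject H0; the data support H1.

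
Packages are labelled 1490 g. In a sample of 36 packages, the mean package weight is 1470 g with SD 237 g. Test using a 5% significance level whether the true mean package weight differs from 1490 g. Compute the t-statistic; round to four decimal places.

-0.5063

H0: μ = 1490; H1: μ ≠ 1490 (one-sample t-test, two-sided).
t = (x̄ − μ₀)/(s/√n) = (1470 − 1490)/(237/√36) = -0.5063
df = n − 1 = 35
Two-sided p-value ≈ 0.616
Since p ≈ 0.616 > α = 0.05, fail to reject H0; the data do not provide sufficient evidence against H0.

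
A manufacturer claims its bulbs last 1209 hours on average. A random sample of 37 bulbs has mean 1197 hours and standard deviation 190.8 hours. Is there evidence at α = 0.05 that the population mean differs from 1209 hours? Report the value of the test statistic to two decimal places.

H0: μ = 1209; H1: μ ≠ 1209 (one-sample t-test, two-sided).
t = (x̄ − μ₀)/(s/√n) = (1197 − 1209)/(190.8/√37) = -0.38
df = n − 1 = 36
Two-sided p-value ≈ 0.704
Since p ≈ 0.704 > α = 0.05, fail to reject H0; the data do not provide sufficient evidence against H0.

-0.38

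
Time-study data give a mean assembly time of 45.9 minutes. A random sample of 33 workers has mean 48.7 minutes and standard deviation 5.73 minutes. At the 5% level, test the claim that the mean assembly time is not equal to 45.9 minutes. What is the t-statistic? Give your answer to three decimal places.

H0: μ = 45.9; H1: μ ≠ 45.9 (one-sample t-test, two-sided).
t = (x̄ − μ₀)/(s/√n) = (48.7 − 45.9)/(5.73/√33) = 2.807
df = n − 1 = 32
Two-sided p-value ≈ 0.008
Since p ≈ 0.008 < α = 0.05, reject H0; the evidence is statistically significant.

2.807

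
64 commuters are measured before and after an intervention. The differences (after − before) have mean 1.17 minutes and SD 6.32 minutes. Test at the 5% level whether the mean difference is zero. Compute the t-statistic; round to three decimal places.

1.481

H0: μ_d = 0; H1: μ_d ≠ 0 (paired t-test on the differences, two-sided).
t = d̄/(s_d/√n) = 1.17/(6.32/√64) = 1.481
df = n − 1 = 63
Two-sided p-value ≈ 0.144
Since p ≈ 0.144 > α = 0.05, fail to reject H0; the evidence is not statistically significant.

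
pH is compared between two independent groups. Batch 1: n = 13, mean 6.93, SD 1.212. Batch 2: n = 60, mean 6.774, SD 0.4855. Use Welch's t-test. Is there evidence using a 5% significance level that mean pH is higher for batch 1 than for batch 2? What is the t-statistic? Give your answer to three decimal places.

Let group 1 = batch 1, group 2 = batch 2. H0: μ_1 = μ_2; H1: μ_1 > μ_2 (Welch's two-sample t-test, right-tailed).
t = (x̄_1 − x̄_2)/√(s_1²/n_1 + s_2²/n_2) = (6.93 − 6.774)/√(1.212²/13 + 0.4855²/60) = 0.456
Welch–Satterthwaite df ≈ 12.85
p-value = P(T ≥ 0.456) ≈ 0.328
Since p ≈ 0.328 > α = 0.05, fail to reject H0; the data do not provide sufficient evidence against H0.

0.456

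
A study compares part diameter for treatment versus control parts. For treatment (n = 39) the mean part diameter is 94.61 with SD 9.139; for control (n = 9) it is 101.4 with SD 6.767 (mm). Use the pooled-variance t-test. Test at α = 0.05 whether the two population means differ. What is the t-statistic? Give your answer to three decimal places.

-2.093

Let group 1 = treatment, group 2 = control. H0: μ_1 = μ_2; H1: μ_1 ≠ μ_2 (two-sample pooled-variance t-test, two-sided).
s_p² = [(39−1)·9.139² + (9−1)·6.767²]/(39+9−2) = 76.9598
t = (94.61 − 101.4)/√[76.9598·(1/39 + 1/9)] = -2.093
df = n₁ + n₂ − 2 = 46
Two-sided p-value ≈ 0.042
Since p ≈ 0.042 < α = 0.05, reject H0; the evidence is statistically significant.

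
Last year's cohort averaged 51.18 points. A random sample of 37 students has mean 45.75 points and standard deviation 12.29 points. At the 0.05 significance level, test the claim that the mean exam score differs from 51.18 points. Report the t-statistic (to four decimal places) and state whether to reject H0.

H0: μ = 51.18; H1: μ ≠ 51.18 (one-sample t-test, two-sided).
t = (x̄ − μ₀)/(s/√n) = (45.75 − 51.18)/(12.29/√37) = -2.6875
df = n − 1 = 36
Two-sided p-value ≈ 0.0108
Since p ≈ 0.0108 < α = 0.05, reject H0; the evidence is statistically significant.

t = -2.6875; reject H0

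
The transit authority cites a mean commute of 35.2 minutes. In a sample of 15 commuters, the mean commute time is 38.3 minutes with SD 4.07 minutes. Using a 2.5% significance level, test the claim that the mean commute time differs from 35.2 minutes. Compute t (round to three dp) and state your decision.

H0: μ = 35.2; H1: μ ≠ 35.2 (one-sample t-test, two-sided).
t = (x̄ − μ₀)/(s/√n) = (38.3 − 35.2)/(4.07/√15) = 2.950
df = n − 1 = 14
Two-sided p-value ≈ 0.0105
Since p ≈ 0.0105 < α = 0.025, reject H0; the evidence is statistically significant.

t = 2.950; reject H0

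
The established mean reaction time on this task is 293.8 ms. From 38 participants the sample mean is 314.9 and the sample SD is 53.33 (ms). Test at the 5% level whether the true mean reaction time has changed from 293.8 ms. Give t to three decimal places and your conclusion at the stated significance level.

t = 2.439; reject H0

H0: μ = 293.8; H1: μ ≠ 293.8 (one-sample t-test, two-sided).
t = (x̄ − μ₀)/(s/√n) = (314.9 − 293.8)/(53.33/√38) = 2.439
df = n − 1 = 37
Two-sided p-value ≈ 0.0196
Since p ≈ 0.0196 < α = 0.05, reject H0; the data support H1.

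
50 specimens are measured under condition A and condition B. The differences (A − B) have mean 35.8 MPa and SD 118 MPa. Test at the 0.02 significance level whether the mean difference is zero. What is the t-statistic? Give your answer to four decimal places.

2.1453

H0: μ_d = 0; H1: μ_d ≠ 0 (paired t-test on the differences, two-sided).
t = d̄/(s_d/√n) = 35.8/(118/√50) = 2.1453
df = n − 1 = 49
Two-sided p-value ≈ 0.037
Since p ≈ 0.037 > α = 0.02, fail to reject H0; the data do not provide sufficient evidence against H0.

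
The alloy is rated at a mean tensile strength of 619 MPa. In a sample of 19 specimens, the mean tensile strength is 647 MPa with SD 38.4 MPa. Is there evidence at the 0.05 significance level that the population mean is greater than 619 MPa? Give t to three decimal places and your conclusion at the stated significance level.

t = 3.178; reject H0

H0: μ = 619; H1: μ > 619 (one-sample t-test, right-tailed).
t = (x̄ − μ₀)/(s/√n) = (647 − 619)/(38.4/√19) = 3.178
df = n − 1 = 18
p-value = P(T ≥ 3.178) ≈ 0.003
Since p ≈ 0.003 < α = 0.05, reject H0; the evidence is statistically significant.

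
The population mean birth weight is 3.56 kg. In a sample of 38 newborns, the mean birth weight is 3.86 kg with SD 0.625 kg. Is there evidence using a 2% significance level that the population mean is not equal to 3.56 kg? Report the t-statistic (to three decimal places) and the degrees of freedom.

H0: μ = 3.56; H1: μ ≠ 3.56 (one-sample t-test, two-sided).
t = (x̄ − μ₀)/(s/√n) = (3.86 − 3.56)/(0.625/√38) = 2.959
df = n − 1 = 37
Two-sided p-value ≈ 0.0054
Since p ≈ 0.0054 < α = 0.02, reject H0; the data support H1.

t = 2.959, df = 37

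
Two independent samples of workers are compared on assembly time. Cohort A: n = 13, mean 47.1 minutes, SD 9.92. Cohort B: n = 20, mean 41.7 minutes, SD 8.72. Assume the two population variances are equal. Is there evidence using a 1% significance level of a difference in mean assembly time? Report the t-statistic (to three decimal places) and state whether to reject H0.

t = 1.647; fail to reject H0

Let group 1 = cohort A, group 2 = cohort B. H0: μ_1 = μ_2; H1: μ_1 ≠ μ_2 (two-sample pooled-variance t-test, two-sided).
s_p² = [(13−1)·9.92² + (20−1)·8.72²]/(13+20−2) = 84.697
t = (47.1 − 41.7)/√[84.697·(1/13 + 1/20)] = 1.647
df = n₁ + n₂ − 2 = 31
Two-sided p-value ≈ 0.1097
Since p ≈ 0.1097 > α = 0.01, fail to reject H0; the evidence is not statistically significant.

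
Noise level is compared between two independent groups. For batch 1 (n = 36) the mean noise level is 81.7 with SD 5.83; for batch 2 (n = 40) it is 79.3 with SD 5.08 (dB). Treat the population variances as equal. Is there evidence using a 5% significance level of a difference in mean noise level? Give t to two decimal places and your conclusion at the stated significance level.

t = 1.92; fail to reject H0

Let group 1 = batch 1, group 2 = batch 2. H0: μ_1 = μ_2; H1: μ_1 ≠ μ_2 (two-sample pooled-variance t-test, two-sided).
s_p² = [(36−1)·5.83² + (40−1)·5.08²]/(36+40−2) = 29.6765
t = (81.7 − 79.3)/√[29.6765·(1/36 + 1/40)] = 1.92
df = n₁ + n₂ − 2 = 74
Two-sided p-value ≈ 0.059
Since p ≈ 0.059 > α = 0.05, fail to reject H0; the data do not provide sufficient evidence against H0.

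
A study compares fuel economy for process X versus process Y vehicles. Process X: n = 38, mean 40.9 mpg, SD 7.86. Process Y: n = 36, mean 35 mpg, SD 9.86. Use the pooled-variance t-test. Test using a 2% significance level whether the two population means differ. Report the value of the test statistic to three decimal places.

Let group 1 = process X, group 2 = process Y. H0: μ_1 = μ_2; H1: μ_1 ≠ μ_2 (two-sample pooled-variance t-test, two-sided).
s_p² = [(38−1)·7.86² + (36−1)·9.86²]/(38+36−2) = 79.0074
t = (40.9 − 35)/√[79.0074·(1/38 + 1/36)] = 2.854
df = n₁ + n₂ − 2 = 72
Two-sided p-value ≈ 0.006
Since p ≈ 0.006 < α = 0.02, reject H0; the evidence is statistically significant.

2.854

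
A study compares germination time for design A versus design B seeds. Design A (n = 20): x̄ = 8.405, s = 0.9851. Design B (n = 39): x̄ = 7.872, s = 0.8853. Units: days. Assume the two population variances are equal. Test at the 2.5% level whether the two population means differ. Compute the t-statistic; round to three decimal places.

Let group 1 = design A, group 2 = design B. H0: μ_1 = μ_2; H1: μ_1 ≠ μ_2 (two-sample pooled-variance t-test, two-sided).
s_p² = [(20−1)·0.9851² + (39−1)·0.8853²]/(20+39−2) = 0.845978
t = (8.405 − 7.872)/√[0.845978·(1/20 + 1/39)] = 2.107
df = n₁ + n₂ − 2 = 57
Two-sided p-value ≈ 0.040
Since p ≈ 0.040 > α = 0.025, fail to reject H0; the evidence is not statistically significant.

2.107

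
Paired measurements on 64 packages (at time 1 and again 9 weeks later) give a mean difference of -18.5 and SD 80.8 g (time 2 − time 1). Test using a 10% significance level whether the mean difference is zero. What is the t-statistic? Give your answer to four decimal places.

-1.8317

H0: μ_d = 0; H1: μ_d ≠ 0 (paired t-test on the differences, two-sided).
t = d̄/(s_d/√n) = -18.5/(80.8/√64) = -1.8317
df = n − 1 = 63
Two-sided p-value ≈ 0.072
Since p ≈ 0.072 < α = 0.1, reject H0; the evidence is statistically significant.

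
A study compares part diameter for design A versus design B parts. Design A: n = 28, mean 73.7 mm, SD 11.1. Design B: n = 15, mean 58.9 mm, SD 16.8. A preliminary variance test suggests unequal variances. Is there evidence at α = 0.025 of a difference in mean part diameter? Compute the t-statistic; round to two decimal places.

Let group 1 = design A, group 2 = design B. H0: μ_1 = μ_2; H1: μ_1 ≠ μ_2 (Welch's two-sample t-test, two-sided).
t = (x̄_1 − x̄_2)/√(s_1²/n_1 + s_2²/n_2) = (73.7 − 58.9)/√(11.1²/28 + 16.8²/15) = 3.07
Welch–Satterthwaite df ≈ 20.73
Two-sided p-value ≈ 0.0058
Since p ≈ 0.0058 < α = 0.025, reject H0; the evidence is statistically significant.

3.07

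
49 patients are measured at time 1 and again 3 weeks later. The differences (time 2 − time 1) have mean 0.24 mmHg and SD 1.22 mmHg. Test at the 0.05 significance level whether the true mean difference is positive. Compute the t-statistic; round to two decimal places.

H0: μ_d = 0; H1: μ_d > 0 (paired t-test on the differences, right-tailed).
t = d̄/(s_d/√n) = 0.24/(1.22/√49) = 1.38
df = n − 1 = 48
p-value = P(T ≥ 1.38) ≈ 0.0874
Since p ≈ 0.0874 > α = 0.05, fail to reject H0; the evidence is not statistically significant.

1.38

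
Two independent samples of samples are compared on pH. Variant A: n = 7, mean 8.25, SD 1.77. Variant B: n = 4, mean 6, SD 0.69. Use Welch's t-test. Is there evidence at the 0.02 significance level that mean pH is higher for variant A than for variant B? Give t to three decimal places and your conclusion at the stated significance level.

Let group 1 = variant A, group 2 = variant B. H0: μ_1 = μ_2; H1: μ_1 > μ_2 (Welch's two-sample t-test, right-tailed).
t = (x̄_1 − x̄_2)/√(s_1²/n_1 + s_2²/n_2) = (8.25 − 6)/√(1.77²/7 + 0.69²/4) = 2.989
Welch–Satterthwaite df ≈ 8.42
p-value = P(T ≥ 2.989) ≈ 0.008
Since p ≈ 0.008 < α = 0.02, reject H0; the data support H1.

t = 2.989; reject H0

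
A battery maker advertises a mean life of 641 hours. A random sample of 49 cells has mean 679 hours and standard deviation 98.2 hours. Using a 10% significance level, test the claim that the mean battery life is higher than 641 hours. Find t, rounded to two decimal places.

H0: μ = 641; H1: μ > 641 (one-sample t-test, right-tailed).
t = (x̄ − μ₀)/(s/√n) = (679 − 641)/(98.2/√49) = 2.71
df = n − 1 = 48
p-value = P(T ≥ 2.71) ≈ 0.005
Since p ≈ 0.005 < α = 0.1, reject H0; the evidence is statistically significant.

2.71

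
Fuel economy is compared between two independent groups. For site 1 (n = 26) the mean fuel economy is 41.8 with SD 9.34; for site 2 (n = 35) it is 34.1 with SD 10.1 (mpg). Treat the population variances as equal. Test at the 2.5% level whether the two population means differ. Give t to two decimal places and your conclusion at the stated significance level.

t = 3.04; reject H0

Let group 1 = site 1, group 2 = site 2. H0: μ_1 = μ_2; H1: μ_1 ≠ μ_2 (two-sample pooled-variance t-test, two-sided).
s_p² = [(26−1)·9.34² + (35−1)·10.1²]/(26+35−2) = 95.7497
t = (41.8 − 34.1)/√[95.7497·(1/26 + 1/35)] = 3.04
df = n₁ + n₂ − 2 = 59
Two-sided p-value ≈ 0.004
Since p ≈ 0.004 < α = 0.025, reject H0; the data support H1.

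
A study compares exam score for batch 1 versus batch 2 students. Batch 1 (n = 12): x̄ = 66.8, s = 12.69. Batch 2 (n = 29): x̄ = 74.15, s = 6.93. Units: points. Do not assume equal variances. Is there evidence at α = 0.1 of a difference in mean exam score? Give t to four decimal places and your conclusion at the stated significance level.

t = -1.8930; reject H0

Let group 1 = batch 1, group 2 = batch 2. H0: μ_1 = μ_2; H1: μ_1 ≠ μ_2 (Welch's two-sample t-test, two-sided).
t = (x̄_1 − x̄_2)/√(s_1²/n_1 + s_2²/n_2) = (66.8 − 74.15)/√(12.69²/12 + 6.93²/29) = -1.8930
Welch–Satterthwaite df ≈ 13.80
Two-sided p-value ≈ 0.0795
Since p ≈ 0.0795 < α = 0.1, reject H0; the data support H1.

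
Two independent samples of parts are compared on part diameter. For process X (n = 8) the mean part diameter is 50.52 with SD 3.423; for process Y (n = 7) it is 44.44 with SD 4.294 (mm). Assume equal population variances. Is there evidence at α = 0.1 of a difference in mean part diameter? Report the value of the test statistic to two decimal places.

Let group 1 = process X, group 2 = process Y. H0: μ_1 = μ_2; H1: μ_1 ≠ μ_2 (two-sample pooled-variance t-test, two-sided).
s_p² = [(8−1)·3.423² + (7−1)·4.294²]/(8+7−2) = 14.8192
t = (50.52 − 44.44)/√[14.8192·(1/8 + 1/7)] = 3.05
df = n₁ + n₂ − 2 = 13
Two-sided p-value ≈ 0.0093
Since p ≈ 0.0093 < α = 0.1, reject H0; the data support H1.

3.05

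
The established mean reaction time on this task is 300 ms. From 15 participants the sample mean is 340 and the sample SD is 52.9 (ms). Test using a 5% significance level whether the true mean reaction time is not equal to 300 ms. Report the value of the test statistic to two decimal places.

2.93

H0: μ = 300; H1: μ ≠ 300 (one-sample t-test, two-sided).
t = (x̄ − μ₀)/(s/√n) = (340 − 300)/(52.9/√15) = 2.93
df = n − 1 = 14
Two-sided p-value ≈ 0.0110
Since p ≈ 0.0110 < α = 0.05, reject H0; the data support H1.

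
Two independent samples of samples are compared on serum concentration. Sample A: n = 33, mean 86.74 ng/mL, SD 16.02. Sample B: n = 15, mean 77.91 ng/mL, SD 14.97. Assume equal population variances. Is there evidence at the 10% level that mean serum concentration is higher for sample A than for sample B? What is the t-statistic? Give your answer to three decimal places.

1.805

Let group 1 = sample A, group 2 = sample B. H0: μ_1 = μ_2; H1: μ_1 > μ_2 (two-sample pooled-variance t-test, right-tailed).
s_p² = [(33−1)·16.02² + (15−1)·14.97²]/(33+15−2) = 246.737
t = (86.74 − 77.91)/√[246.737·(1/33 + 1/15)] = 1.805
df = n₁ + n₂ − 2 = 46
p-value = P(T ≥ 1.805) ≈ 0.0388
Since p ≈ 0.0388 < α = 0.1, reject H0; the evidence is statistically significant.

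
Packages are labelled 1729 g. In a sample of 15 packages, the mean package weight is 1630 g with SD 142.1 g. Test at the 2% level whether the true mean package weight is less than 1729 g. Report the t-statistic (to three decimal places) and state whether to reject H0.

H0: μ = 1729; H1: μ < 1729 (one-sample t-test, left-tailed).
t = (x̄ − μ₀)/(s/√n) = (1630 − 1729)/(142.1/√15) = -2.698
df = n − 1 = 14
p-value = P(T ≤ -2.698) ≈ 0.009
Since p ≈ 0.009 < α = 0.02, reject H0; the data support H1.

t = -2.698; reject H0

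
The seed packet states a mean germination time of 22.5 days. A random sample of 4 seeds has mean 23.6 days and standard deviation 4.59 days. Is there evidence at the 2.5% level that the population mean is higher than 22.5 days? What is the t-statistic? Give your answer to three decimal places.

0.479

H0: μ = 22.5; H1: μ > 22.5 (one-sample t-test, right-tailed).
t = (x̄ − μ₀)/(s/√n) = (23.6 − 22.5)/(4.59/√4) = 0.479
df = n − 1 = 3
p-value = P(T ≥ 0.479) ≈ 0.3322
Since p ≈ 0.3322 > α = 0.025, fail to reject H0; the evidence is not statistically significant.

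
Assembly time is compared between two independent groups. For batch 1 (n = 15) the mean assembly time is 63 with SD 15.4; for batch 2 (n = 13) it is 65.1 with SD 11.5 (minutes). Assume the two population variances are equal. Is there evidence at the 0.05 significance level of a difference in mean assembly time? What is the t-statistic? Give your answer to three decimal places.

Let group 1 = batch 1, group 2 = batch 2. H0: μ_1 = μ_2; H1: μ_1 ≠ μ_2 (two-sample pooled-variance t-test, two-sided).
s_p² = [(15−1)·15.4² + (13−1)·11.5²]/(15+13−2) = 188.74
t = (63 − 65.1)/√[188.74·(1/15 + 1/13)] = -0.403
df = n₁ + n₂ − 2 = 26
Two-sided p-value ≈ 0.6900
Since p ≈ 0.6900 > α = 0.05, fail to reject H0; the evidence is not statistically significant.

-0.403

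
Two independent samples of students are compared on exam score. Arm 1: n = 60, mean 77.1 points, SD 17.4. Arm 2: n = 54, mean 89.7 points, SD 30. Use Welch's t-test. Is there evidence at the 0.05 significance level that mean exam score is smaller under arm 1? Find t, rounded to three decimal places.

-2.704

Let group 1 = arm 1, group 2 = arm 2. H0: μ_1 = μ_2; H1: μ_1 < μ_2 (Welch's two-sample t-test, left-tailed).
t = (x̄_1 − x̄_2)/√(s_1²/n_1 + s_2²/n_2) = (77.1 − 89.7)/√(17.4²/60 + 30²/54) = -2.704
Welch–Satterthwaite df ≈ 83.11
p-value = P(T ≤ -2.704) ≈ 0.004
Since p ≈ 0.004 < α = 0.05, reject H0; the data support H1.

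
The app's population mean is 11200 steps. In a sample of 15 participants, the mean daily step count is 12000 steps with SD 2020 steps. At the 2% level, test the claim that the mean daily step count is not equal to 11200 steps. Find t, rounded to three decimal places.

H0: μ = 11200; H1: μ ≠ 11200 (one-sample t-test, two-sided).
t = (x̄ − μ₀)/(s/√n) = (12000 − 11200)/(2020/√15) = 1.534
df = n − 1 = 14
Two-sided p-value ≈ 0.147
Since p ≈ 0.147 > α = 0.02, fail to reject H0; the data do not provide sufficient evidence against H0.

1.534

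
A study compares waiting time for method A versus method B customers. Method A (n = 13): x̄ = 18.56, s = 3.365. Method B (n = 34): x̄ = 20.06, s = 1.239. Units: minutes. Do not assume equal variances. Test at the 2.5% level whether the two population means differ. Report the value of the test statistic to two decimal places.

Let group 1 = method A, group 2 = method B. H0: μ_1 = μ_2; H1: μ_1 ≠ μ_2 (Welch's two-sample t-test, two-sided).
t = (x̄_1 − x̄_2)/√(s_1²/n_1 + s_2²/n_2) = (18.56 − 20.06)/√(3.365²/13 + 1.239²/34) = -1.57
Welch–Satterthwaite df ≈ 13.26
Two-sided p-value ≈ 0.141
Since p ≈ 0.141 > α = 0.025, fail to reject H0; the evidence is not statistically significant.

-1.57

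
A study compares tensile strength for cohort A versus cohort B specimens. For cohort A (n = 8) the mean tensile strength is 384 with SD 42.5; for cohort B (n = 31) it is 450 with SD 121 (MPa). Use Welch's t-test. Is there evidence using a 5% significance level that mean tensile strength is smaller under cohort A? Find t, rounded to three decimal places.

-2.498

Let group 1 = cohort A, group 2 = cohort B. H0: μ_1 = μ_2; H1: μ_1 < μ_2 (Welch's two-sample t-test, left-tailed).
t = (x̄_1 − x̄_2)/√(s_1²/n_1 + s_2²/n_2) = (384 − 450)/√(42.5²/8 + 121²/31) = -2.498
Welch–Satterthwaite df ≈ 33.11
p-value = P(T ≤ -2.498) ≈ 0.0088
Since p ≈ 0.0088 < α = 0.05, reject H0; the evidence is statistically significant.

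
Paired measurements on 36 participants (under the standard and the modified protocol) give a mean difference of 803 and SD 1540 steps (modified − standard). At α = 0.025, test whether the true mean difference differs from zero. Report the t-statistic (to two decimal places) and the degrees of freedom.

H0: μ_d = 0; H1: μ_d ≠ 0 (paired t-test on the differences, two-sided).
t = d̄/(s_d/√n) = 803/(1540/√36) = 3.13
df = n − 1 = 35
Two-sided p-value ≈ 0.004
Since p ≈ 0.004 < α = 0.025, reject H0; the data support H1.

t = 3.13, df = 35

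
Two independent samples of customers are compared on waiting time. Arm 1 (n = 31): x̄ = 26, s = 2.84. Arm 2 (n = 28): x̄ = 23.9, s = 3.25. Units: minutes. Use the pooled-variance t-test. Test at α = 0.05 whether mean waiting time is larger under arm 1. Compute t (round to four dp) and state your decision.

Let group 1 = arm 1, group 2 = arm 2. H0: μ_1 = μ_2; H1: μ_1 > μ_2 (two-sample pooled-variance t-test, right-tailed).
s_p² = [(31−1)·2.84² + (28−1)·3.25²]/(31+28−2) = 9.24834
t = (26 − 23.9)/√[9.24834·(1/31 + 1/28)] = 2.6486
df = n₁ + n₂ − 2 = 57
p-value = P(T ≥ 2.6486) ≈ 0.0052
Since p ≈ 0.0052 < α = 0.05, reject H0; the evidence is statistically significant.

t = 2.6486; reject H0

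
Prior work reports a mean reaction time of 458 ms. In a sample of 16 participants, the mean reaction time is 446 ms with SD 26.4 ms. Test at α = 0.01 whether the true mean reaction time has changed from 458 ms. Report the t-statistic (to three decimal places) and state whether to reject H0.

t = -1.818; fail to reject H0

H0: μ = 458; H1: μ ≠ 458 (one-sample t-test, two-sided).
t = (x̄ − μ₀)/(s/√n) = (446 − 458)/(26.4/√16) = -1.818
df = n − 1 = 15
Two-sided p-value ≈ 0.089
Since p ≈ 0.089 > α = 0.01, fail to reject H0; the data do not provide sufficient evidence against H0.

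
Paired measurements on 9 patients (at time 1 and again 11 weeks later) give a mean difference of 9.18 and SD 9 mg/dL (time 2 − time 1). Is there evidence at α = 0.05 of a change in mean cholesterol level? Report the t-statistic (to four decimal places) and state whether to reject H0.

t = 3.0600; reject H0

H0: μ_d = 0; H1: μ_d ≠ 0 (paired t-test on the differences, two-sided).
t = d̄/(s_d/√n) = 9.18/(9/√9) = 3.0600
df = n − 1 = 8
Two-sided p-value ≈ 0.016
Since p ≈ 0.016 < α = 0.05, reject H0; the evidence is statistically significant.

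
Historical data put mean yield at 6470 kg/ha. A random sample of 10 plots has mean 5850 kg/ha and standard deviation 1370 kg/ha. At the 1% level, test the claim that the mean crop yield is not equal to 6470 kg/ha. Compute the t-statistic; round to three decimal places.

-1.431

H0: μ = 6470; H1: μ ≠ 6470 (one-sample t-test, two-sided).
t = (x̄ − μ₀)/(s/√n) = (5850 − 6470)/(1370/√10) = -1.431
df = n − 1 = 9
Two-sided p-value ≈ 0.186
Since p ≈ 0.186 > α = 0.01, fail to reject H0; the data do not provide sufficient evidence against H0.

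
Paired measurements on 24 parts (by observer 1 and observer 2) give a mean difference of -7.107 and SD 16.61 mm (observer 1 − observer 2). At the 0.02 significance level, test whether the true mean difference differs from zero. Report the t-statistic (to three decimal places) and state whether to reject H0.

H0: μ_d = 0; H1: μ_d ≠ 0 (paired t-test on the differences, two-sided).
t = d̄/(s_d/√n) = -7.107/(16.61/√24) = -2.096
df = n − 1 = 23
Two-sided p-value ≈ 0.047
Since p ≈ 0.047 > α = 0.02, fail to reject H0; the data do not provide sufficient evidence against H0.

t = -2.096; fail to reject H0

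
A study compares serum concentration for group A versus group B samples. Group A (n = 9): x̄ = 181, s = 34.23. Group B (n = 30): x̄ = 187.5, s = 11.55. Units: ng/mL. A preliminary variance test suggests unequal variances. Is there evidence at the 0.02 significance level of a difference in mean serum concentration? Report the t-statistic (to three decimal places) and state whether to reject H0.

Let group 1 = group A, group 2 = group B. H0: μ_1 = μ_2; H1: μ_1 ≠ μ_2 (Welch's two-sample t-test, two-sided).
t = (x̄_1 − x̄_2)/√(s_1²/n_1 + s_2²/n_2) = (181 − 187.5)/√(34.23²/9 + 11.55²/30) = -0.560
Welch–Satterthwaite df ≈ 8.55
Two-sided p-value ≈ 0.5897
Since p ≈ 0.5897 > α = 0.02, fail to reject H0; the data do not provide sufficient evidence against H0.

t = -0.560; fail to reject H0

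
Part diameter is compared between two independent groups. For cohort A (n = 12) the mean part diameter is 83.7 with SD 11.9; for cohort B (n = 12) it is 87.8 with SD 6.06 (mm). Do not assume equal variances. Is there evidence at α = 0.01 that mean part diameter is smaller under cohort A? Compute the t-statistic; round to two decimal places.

Let group 1 = cohort A, group 2 = cohort B. H0: μ_1 = μ_2; H1: μ_1 < μ_2 (Welch's two-sample t-test, left-tailed).
t = (x̄_1 − x̄_2)/√(s_1²/n_1 + s_2²/n_2) = (83.7 − 87.8)/√(11.9²/12 + 6.06²/12) = -1.06
Welch–Satterthwaite df ≈ 16.35
p-value = P(T ≤ -1.06) ≈ 0.151
Since p ≈ 0.151 > α = 0.01, fail to reject H0; the data do not provide sufficient evidence against H0.

-1.06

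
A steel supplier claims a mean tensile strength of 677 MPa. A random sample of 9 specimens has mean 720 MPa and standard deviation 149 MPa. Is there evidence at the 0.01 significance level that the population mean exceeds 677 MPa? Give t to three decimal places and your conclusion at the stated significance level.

t = 0.866; fail to reject H0

H0: μ = 677; H1: μ > 677 (one-sample t-test, right-tailed).
t = (x̄ − μ₀)/(s/√n) = (720 − 677)/(149/√9) = 0.866
df = n − 1 = 8
p-value = P(T ≥ 0.866) ≈ 0.206
Since p ≈ 0.206 > α = 0.01, fail to reject H0; the data do not provide sufficient evidence against H0.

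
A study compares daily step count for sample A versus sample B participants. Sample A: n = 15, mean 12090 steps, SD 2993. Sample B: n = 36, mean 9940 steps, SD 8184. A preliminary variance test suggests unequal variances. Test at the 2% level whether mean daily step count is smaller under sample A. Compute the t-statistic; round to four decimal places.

1.3714

Let group 1 = sample A, group 2 = sample B. H0: μ_1 = μ_2; H1: μ_1 < μ_2 (Welch's two-sample t-test, left-tailed).
t = (x̄_1 − x̄_2)/√(s_1²/n_1 + s_2²/n_2) = (12090 − 9940)/√(2993²/15 + 8184²/36) = 1.3714
Welch–Satterthwaite df ≈ 48.57
p-value = P(T ≤ 1.3714) ≈ 0.912
Since p ≈ 0.912 > α = 0.02, fail to reject H0; the evidence is not statistically significant.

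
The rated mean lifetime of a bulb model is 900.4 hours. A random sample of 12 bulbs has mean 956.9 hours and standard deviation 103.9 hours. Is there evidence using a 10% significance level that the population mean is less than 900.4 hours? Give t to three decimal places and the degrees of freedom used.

H0: μ = 900.4; H1: μ < 900.4 (one-sample t-test, left-tailed).
t = (x̄ − μ₀)/(s/√n) = (956.9 − 900.4)/(103.9/√12) = 1.884
df = n − 1 = 11
p-value = P(T ≤ 1.884) ≈ 0.957
Since p ≈ 0.957 > α = 0.1, fail to reject H0; the evidence is not statistically significant.

t = 1.884, df = 11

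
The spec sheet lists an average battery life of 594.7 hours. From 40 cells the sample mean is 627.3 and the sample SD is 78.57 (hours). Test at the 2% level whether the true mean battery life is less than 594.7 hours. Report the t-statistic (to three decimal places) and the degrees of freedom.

t = 2.624, df = 39

H0: μ = 594.7; H1: μ < 594.7 (one-sample t-test, left-tailed).
t = (x̄ − μ₀)/(s/√n) = (627.3 − 594.7)/(78.57/√40) = 2.624
df = n − 1 = 39
p-value = P(T ≤ 2.624) ≈ 0.9938
Since p ≈ 0.9938 > α = 0.02, fail to reject H0; the evidence is not statistically significant.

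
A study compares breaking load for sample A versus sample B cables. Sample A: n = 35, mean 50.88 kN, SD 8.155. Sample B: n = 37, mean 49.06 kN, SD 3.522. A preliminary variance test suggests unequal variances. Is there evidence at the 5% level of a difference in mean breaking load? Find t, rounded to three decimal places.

1.217

Let group 1 = sample A, group 2 = sample B. H0: μ_1 = μ_2; H1: μ_1 ≠ μ_2 (Welch's two-sample t-test, two-sided).
t = (x̄_1 − x̄_2)/√(s_1²/n_1 + s_2²/n_2) = (50.88 − 49.06)/√(8.155²/35 + 3.522²/37) = 1.217
Welch–Satterthwaite df ≈ 45.71
Two-sided p-value ≈ 0.230
Since p ≈ 0.230 > α = 0.05, fail to reject H0; the evidence is not statistically significant.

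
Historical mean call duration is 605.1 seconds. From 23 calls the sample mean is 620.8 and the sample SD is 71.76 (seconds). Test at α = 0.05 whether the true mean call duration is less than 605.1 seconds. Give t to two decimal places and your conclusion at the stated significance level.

H0: μ = 605.1; H1: μ < 605.1 (one-sample t-test, left-tailed).
t = (x̄ − μ₀)/(s/√n) = (620.8 − 605.1)/(71.76/√23) = 1.05
df = n − 1 = 22
p-value = P(T ≤ 1.05) ≈ 0.847
Since p ≈ 0.847 > α = 0.05, fail to reject H0; the evidence is not statistically significant.

t = 1.05; fail to reject H0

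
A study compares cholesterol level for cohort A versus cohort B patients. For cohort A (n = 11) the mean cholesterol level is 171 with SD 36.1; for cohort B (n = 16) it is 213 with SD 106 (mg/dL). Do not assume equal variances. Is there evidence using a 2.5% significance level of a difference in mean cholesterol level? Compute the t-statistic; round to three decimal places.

-1.466

Let group 1 = cohort A, group 2 = cohort B. H0: μ_1 = μ_2; H1: μ_1 ≠ μ_2 (Welch's two-sample t-test, two-sided).
t = (x̄_1 − x̄_2)/√(s_1²/n_1 + s_2²/n_2) = (171 − 213)/√(36.1²/11 + 106²/16) = -1.466
Welch–Satterthwaite df ≈ 19.65
Two-sided p-value ≈ 0.1585
Since p ≈ 0.1585 > α = 0.025, fail to reject H0; the evidence is not statistically significant.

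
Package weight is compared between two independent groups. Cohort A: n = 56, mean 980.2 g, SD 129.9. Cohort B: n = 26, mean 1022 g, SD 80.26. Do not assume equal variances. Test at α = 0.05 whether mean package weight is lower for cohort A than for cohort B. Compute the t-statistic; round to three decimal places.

-1.784

Let group 1 = cohort A, group 2 = cohort B. H0: μ_1 = μ_2; H1: μ_1 < μ_2 (Welch's two-sample t-test, left-tailed).
t = (x̄_1 − x̄_2)/√(s_1²/n_1 + s_2²/n_2) = (980.2 − 1022)/√(129.9²/56 + 80.26²/26) = -1.784
Welch–Satterthwaite df ≈ 73.42
p-value = P(T ≤ -1.784) ≈ 0.0393
Since p ≈ 0.0393 < α = 0.05, reject H0; the data support H1.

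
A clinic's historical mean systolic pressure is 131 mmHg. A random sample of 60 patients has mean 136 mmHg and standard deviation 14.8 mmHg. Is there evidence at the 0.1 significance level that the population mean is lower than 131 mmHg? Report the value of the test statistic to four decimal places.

2.6169

H0: μ = 131; H1: μ < 131 (one-sample t-test, left-tailed).
t = (x̄ − μ₀)/(s/√n) = (136 − 131)/(14.8/√60) = 2.6169
df = n − 1 = 59
p-value = P(T ≤ 2.6169) ≈ 0.994
Since p ≈ 0.994 > α = 0.1, fail to reject H0; the evidence is not statistically significant.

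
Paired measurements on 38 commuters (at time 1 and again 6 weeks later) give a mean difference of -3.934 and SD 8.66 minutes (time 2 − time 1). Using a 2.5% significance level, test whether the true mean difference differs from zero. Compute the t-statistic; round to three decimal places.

H0: μ_d = 0; H1: μ_d ≠ 0 (paired t-test on the differences, two-sided).
t = d̄/(s_d/√n) = -3.934/(8.66/√38) = -2.800
df = n − 1 = 37
Two-sided p-value ≈ 0.008
Since p ≈ 0.008 < α = 0.025, reject H0; the data support H1.

-2.800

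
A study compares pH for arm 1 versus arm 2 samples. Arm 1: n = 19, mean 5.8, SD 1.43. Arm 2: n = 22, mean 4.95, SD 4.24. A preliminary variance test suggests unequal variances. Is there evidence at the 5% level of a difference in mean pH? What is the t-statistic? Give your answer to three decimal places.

0.884

Let group 1 = arm 1, group 2 = arm 2. H0: μ_1 = μ_2; H1: μ_1 ≠ μ_2 (Welch's two-sample t-test, two-sided).
t = (x̄_1 − x̄_2)/√(s_1²/n_1 + s_2²/n_2) = (5.8 − 4.95)/√(1.43²/19 + 4.24²/22) = 0.884
Welch–Satterthwaite df ≈ 26.36
Two-sided p-value ≈ 0.385
Since p ≈ 0.385 > α = 0.05, fail to reject H0; the data do not provide sufficient evidence against H0.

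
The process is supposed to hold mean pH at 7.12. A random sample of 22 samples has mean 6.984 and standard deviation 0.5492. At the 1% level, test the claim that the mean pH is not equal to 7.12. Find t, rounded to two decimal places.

H0: μ = 7.12; H1: μ ≠ 7.12 (one-sample t-test, two-sided).
t = (x̄ − μ₀)/(s/√n) = (6.984 − 7.12)/(0.5492/√22) = -1.16
df = n − 1 = 21
Two-sided p-value ≈ 0.258
Since p ≈ 0.258 > α = 0.01, fail to reject H0; the evidence is not statistically significant.

-1.16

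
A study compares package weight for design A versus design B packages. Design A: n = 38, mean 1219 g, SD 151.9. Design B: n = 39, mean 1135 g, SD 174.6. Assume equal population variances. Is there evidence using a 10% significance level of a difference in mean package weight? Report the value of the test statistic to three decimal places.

2.250

Let group 1 = design A, group 2 = design B. H0: μ_1 = μ_2; H1: μ_1 ≠ μ_2 (two-sample pooled-variance t-test, two-sided).
s_p² = [(38−1)·151.9² + (39−1)·174.6²]/(38+39−2) = 26828.8
t = (1219 − 1135)/√[26828.8·(1/38 + 1/39)] = 2.250
df = n₁ + n₂ − 2 = 75
Two-sided p-value ≈ 0.0274
Since p ≈ 0.0274 < α = 0.1, reject H0; the data support H1.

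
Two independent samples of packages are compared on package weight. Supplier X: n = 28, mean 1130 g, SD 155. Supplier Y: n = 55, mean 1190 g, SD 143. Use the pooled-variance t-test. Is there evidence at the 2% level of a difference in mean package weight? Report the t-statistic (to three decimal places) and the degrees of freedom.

t = -1.757, df = 81

Let group 1 = supplier X, group 2 = supplier Y. H0: μ_1 = μ_2; H1: μ_1 ≠ μ_2 (two-sample pooled-variance t-test, two-sided).
s_p² = [(28−1)·155² + (55−1)·143²]/(28+55−2) = 21641
t = (1130 − 1190)/√[21641·(1/28 + 1/55)] = -1.757
df = n₁ + n₂ − 2 = 81
Two-sided p-value ≈ 0.083
Since p ≈ 0.083 > α = 0.02, fail to reject H0; the data do not provide sufficient evidence against H0.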